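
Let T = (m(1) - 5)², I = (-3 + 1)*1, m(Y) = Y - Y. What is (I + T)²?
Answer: 529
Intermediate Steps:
m(Y) = 0
I = -2 (I = -2*1 = -2)
T = 25 (T = (0 - 5)² = (-5)² = 25)
(I + T)² = (-2 + 25)² = 23² = 529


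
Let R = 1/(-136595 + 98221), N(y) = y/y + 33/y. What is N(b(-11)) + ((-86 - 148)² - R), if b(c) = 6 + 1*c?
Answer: 10504959253/191870 ≈ 54750.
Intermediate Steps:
b(c) = 6 + c
N(y) = 1 + 33/y
R = -1/38374 (R = 1/(-38374) = -1/38374 ≈ -2.6059e-5)
N(b(-11)) + ((-86 - 148)² - R) = (33 + (6 - 11))/(6 - 11) + ((-86 - 148)² - 1*(-1/38374)) = (33 - 5)/(-5) + ((-234)² + 1/38374) = -⅕*28 + (54756 + 1/38374) = -28/5 + 2101206745/38374 = 10504959253/191870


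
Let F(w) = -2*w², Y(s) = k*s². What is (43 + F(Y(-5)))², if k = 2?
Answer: 24571849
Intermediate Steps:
Y(s) = 2*s²
(43 + F(Y(-5)))² = (43 - 2*(2*(-5)²)²)² = (43 - 2*(2*25)²)² = (43 - 2*50²)² = (43 - 2*2500)² = (43 - 5000)² = (-4957)² = 24571849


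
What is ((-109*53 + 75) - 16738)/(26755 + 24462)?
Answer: -22440/51217 ≈ -0.43814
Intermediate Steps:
((-109*53 + 75) - 16738)/(26755 + 24462) = ((-5777 + 75) - 16738)/51217 = (-5702 - 16738)*(1/51217) = -22440*1/51217 = -22440/51217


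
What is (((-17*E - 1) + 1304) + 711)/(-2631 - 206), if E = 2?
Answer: -1980/2837 ≈ -0.69792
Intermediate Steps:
(((-17*E - 1) + 1304) + 711)/(-2631 - 206) = (((-17*2 - 1) + 1304) + 711)/(-2631 - 206) = (((-34 - 1) + 1304) + 711)/(-2837) = ((-35 + 1304) + 711)*(-1/2837) = (1269 + 711)*(-1/2837) = 1980*(-1/2837) = -1980/2837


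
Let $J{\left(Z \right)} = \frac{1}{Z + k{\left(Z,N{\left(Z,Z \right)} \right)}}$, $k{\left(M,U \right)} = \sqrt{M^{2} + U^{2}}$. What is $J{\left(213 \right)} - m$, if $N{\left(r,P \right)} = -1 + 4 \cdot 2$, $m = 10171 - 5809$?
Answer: $- \frac{213951}{49} + \frac{\sqrt{45418}}{49} \approx -4362.0$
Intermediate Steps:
$m = 4362$
$N{\left(r,P \right)} = 7$ ($N{\left(r,P \right)} = -1 + 8 = 7$)
$J{\left(Z \right)} = \frac{1}{Z + \sqrt{49 + Z^{2}}}$ ($J{\left(Z \right)} = \frac{1}{Z + \sqrt{Z^{2} + 7^{2}}} = \frac{1}{Z + \sqrt{Z^{2} + 49}} = \frac{1}{Z + \sqrt{49 + Z^{2}}}$)
$J{\left(213 \right)} - m = \frac{1}{213 + \sqrt{49 + 213^{2}}} - 4362 = \frac{1}{213 + \sqrt{49 + 45369}} - 4362 = \frac{1}{213 + \sqrt{45418}} - 4362 = -4362 + \frac{1}{213 + \sqrt{45418}}$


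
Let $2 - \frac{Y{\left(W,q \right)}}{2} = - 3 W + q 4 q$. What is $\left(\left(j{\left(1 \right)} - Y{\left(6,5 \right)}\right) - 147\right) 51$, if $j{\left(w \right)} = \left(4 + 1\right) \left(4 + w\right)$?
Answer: $1938$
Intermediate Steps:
$j{\left(w \right)} = 20 + 5 w$ ($j{\left(w \right)} = 5 \left(4 + w\right) = 20 + 5 w$)
$Y{\left(W,q \right)} = 4 - 8 q^{2} + 6 W$ ($Y{\left(W,q \right)} = 4 - 2 \left(- 3 W + q 4 q\right) = 4 - 2 \left(- 3 W + 4 q q\right) = 4 - 2 \left(- 3 W + 4 q^{2}\right) = 4 + \left(- 8 q^{2} + 6 W\right) = 4 - 8 q^{2} + 6 W$)
$\left(\left(j{\left(1 \right)} - Y{\left(6,5 \right)}\right) - 147\right) 51 = \left(\left(\left(20 + 5 \cdot 1\right) - \left(4 - 8 \cdot 5^{2} + 6 \cdot 6\right)\right) - 147\right) 51 = \left(\left(\left(20 + 5\right) - \left(4 - 200 + 36\right)\right) - 147\right) 51 = \left(\left(25 - \left(4 - 200 + 36\right)\right) - 147\right) 51 = \left(\left(25 - -160\right) - 147\right) 51 = \left(\left(25 + 160\right) - 147\right) 51 = \left(185 - 147\right) 51 = 38 \cdot 51 = 1938$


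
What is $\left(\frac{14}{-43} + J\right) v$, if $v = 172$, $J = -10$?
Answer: $-1776$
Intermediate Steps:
$\left(\frac{14}{-43} + J\right) v = \left(\frac{14}{-43} - 10\right) 172 = \left(14 \left(- \frac{1}{43}\right) - 10\right) 172 = \left(- \frac{14}{43} - 10\right) 172 = \left(- \frac{444}{43}\right) 172 = -1776$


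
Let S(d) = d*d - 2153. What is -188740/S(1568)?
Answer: -188740/2456471 ≈ -0.076834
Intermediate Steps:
S(d) = -2153 + d² (S(d) = d² - 2153 = -2153 + d²)
-188740/S(1568) = -188740/(-2153 + 1568²) = -188740/(-2153 + 2458624) = -188740/2456471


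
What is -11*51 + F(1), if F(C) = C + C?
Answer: -559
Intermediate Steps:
F(C) = 2*C
-11*51 + F(1) = -11*51 + 2*1 = -561 + 2 = -559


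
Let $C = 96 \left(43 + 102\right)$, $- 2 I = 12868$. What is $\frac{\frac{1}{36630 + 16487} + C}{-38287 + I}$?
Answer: $- \frac{739388641}{2375445357} \approx -0.31126$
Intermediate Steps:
$I = -6434$ ($I = \left(- \frac{1}{2}\right) 12868 = -6434$)
$C = 13920$ ($C = 96 \cdot 145 = 13920$)
$\frac{\frac{1}{36630 + 16487} + C}{-38287 + I} = \frac{\frac{1}{36630 + 16487} + 13920}{-38287 - 6434} = \frac{\frac{1}{53117} + 13920}{-44721} = \left(\frac{1}{53117} + 13920\right) \left(- \frac{1}{44721}\right) = \frac{739388641}{53117} \left(- \frac{1}{44721}\right) = - \frac{739388641}{2375445357}$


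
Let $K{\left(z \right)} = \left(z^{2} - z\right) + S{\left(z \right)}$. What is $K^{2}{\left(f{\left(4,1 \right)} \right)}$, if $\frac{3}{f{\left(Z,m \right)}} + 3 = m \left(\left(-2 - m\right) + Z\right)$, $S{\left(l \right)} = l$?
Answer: $\frac{81}{16} \approx 5.0625$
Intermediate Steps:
$f{\left(Z,m \right)} = \frac{3}{-3 + m \left(-2 + Z - m\right)}$ ($f{\left(Z,m \right)} = \frac{3}{-3 + m \left(\left(-2 - m\right) + Z\right)} = \frac{3}{-3 + m \left(-2 + Z - m\right)}$)
$K{\left(z \right)} = z^{2}$ ($K{\left(z \right)} = \left(z^{2} - z\right) + z = z^{2}$)
$K^{2}{\left(f{\left(4,1 \right)} \right)} = \left(\left(- \frac{3}{3 + 1^{2} + 2 \cdot 1 - 4 \cdot 1}\right)^{2}\right)^{2} = \left(\left(- \frac{3}{3 + 1 + 2 - 4}\right)^{2}\right)^{2} = \left(\left(- \frac{3}{2}\right)^{2}\right)^{2} = \left(\frac{9}{4}\right)^{2} = \frac{81}{16}$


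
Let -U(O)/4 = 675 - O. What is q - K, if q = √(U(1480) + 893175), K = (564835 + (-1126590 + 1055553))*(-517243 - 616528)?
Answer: 559853852258 + √896395 ≈ 5.5985e+11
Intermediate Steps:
U(O) = -2700 + 4*O (U(O) = -4*(675 - O) = -2700 + 4*O)
K = -559853852258 (K = (564835 - 71037)*(-1133771) = 493798*(-1133771) = -559853852258)
q = √896395 (q = √((-2700 + 4*1480) + 893175) = √((-2700 + 5920) + 893175) = √(3220 + 893175) = √896395 ≈ 946.78)
q - K = √896395 - 1*(-559853852258) = √896395 + 559853852258 = 559853852258 + √896395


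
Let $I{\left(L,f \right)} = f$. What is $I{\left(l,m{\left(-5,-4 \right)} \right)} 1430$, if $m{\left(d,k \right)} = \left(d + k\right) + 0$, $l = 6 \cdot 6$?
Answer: $-12870$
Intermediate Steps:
$l = 36$
$m{\left(d,k \right)} = d + k$
$I{\left(l,m{\left(-5,-4 \right)} \right)} 1430 = \left(-5 - 4\right) 1430 = \left(-9\right) 1430 = -12870$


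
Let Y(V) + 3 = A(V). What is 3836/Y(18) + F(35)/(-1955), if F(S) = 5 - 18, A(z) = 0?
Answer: -7499341/5865 ≈ -1278.7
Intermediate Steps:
Y(V) = -3 (Y(V) = -3 + 0 = -3)
F(S) = -13
3836/Y(18) + F(35)/(-1955) = 3836/(-3) - 13/(-1955) = 3836*(-⅓) - 13*(-1/1955) = -3836/3 + 13/1955 = -7499341/5865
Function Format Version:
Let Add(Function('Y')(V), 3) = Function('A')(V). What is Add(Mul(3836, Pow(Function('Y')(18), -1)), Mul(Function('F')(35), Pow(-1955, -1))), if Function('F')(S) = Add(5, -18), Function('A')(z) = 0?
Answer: Rational(-7499341, 5865) ≈ -1278.7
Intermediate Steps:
Function('Y')(V) = -3 (Function('Y')(V) = Add(-3, 0) = -3)
Function('F')(S) = -13
Add(Mul(3836, Pow(Function('Y')(18), -1)), Mul(Function('F')(35), Pow(-1955, -1))) = Add(Mul(3836, Pow(-3, -1)), Mul(-13, Pow(-1955, -1))) = Add(Mul(3836, Rational(-1, 3)), Mul(-13, Rational(-1, 1955))) = Add(Rational(-3836, 3), Rational(13, 1955)) = Rational(-7499341, 5865)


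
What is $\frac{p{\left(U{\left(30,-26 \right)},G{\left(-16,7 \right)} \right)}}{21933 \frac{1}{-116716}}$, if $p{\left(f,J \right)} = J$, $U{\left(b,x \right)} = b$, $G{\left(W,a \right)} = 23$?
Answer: $- \frac{2684468}{21933} \approx -122.39$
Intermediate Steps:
$\frac{p{\left(U{\left(30,-26 \right)},G{\left(-16,7 \right)} \right)}}{21933 \frac{1}{-116716}} = \frac{23}{21933 \frac{1}{-116716}} = \frac{23}{21933 \left(- \frac{1}{116716}\right)} = \frac{23}{- \frac{21933}{116716}} = 23 \left(- \frac{116716}{21933}\right) = - \frac{2684468}{21933}$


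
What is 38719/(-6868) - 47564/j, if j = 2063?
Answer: -406546849/14168684 ≈ -28.693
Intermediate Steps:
38719/(-6868) - 47564/j = 38719/(-6868) - 47564/2063 = 38719*(-1/6868) - 47564*1/2063 = -38719/6868 - 47564/2063 = -406546849/14168684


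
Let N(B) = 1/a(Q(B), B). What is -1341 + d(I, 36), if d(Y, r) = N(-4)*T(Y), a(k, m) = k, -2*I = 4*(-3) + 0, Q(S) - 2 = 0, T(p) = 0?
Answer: -1341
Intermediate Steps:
Q(S) = 2 (Q(S) = 2 + 0 = 2)
I = 6 (I = -(4*(-3) + 0)/2 = -(-12 + 0)/2 = -1/2*(-12) = 6)
N(B) = 1/2
d(Y, r) = 0 (d(Y, r) = (1/2)*0 = 0)
-1341 + d(I, 36) = -1341 + 0 = -1341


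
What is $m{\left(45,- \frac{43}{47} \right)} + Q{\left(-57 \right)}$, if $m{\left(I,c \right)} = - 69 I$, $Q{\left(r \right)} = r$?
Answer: $-3162$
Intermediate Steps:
$m{\left(45,- \frac{43}{47} \right)} + Q{\left(-57 \right)} = \left(-69\right) 45 - 57 = -3105 - 57 = -3162$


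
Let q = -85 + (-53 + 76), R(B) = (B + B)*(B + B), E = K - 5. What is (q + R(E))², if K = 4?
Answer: 3364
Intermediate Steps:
E = -1 (E = 4 - 5 = -1)
R(B) = 4*B² (R(B) = (2*B)*(2*B) = 4*B²)
q = -62 (q = -85 + 23 = -62)
(q + R(E))² = (-62 + 4*(-1)²)² = (-62 + 4*1)² = (-62 + 4)² = (-58)² = 3364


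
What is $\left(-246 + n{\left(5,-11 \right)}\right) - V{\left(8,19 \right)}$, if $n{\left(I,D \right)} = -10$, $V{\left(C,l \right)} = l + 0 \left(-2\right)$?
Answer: $-275$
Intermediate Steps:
$V{\left(C,l \right)} = l$ ($V{\left(C,l \right)} = l + 0 = l$)
$\left(-246 + n{\left(5,-11 \right)}\right) - V{\left(8,19 \right)} = \left(-246 - 10\right) - 19 = -256 - 19 = -275$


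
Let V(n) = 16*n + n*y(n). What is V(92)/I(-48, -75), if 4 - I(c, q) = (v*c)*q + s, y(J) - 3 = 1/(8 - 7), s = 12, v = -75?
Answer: 230/33749 ≈ 0.0068150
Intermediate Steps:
y(J) = 4 (y(J) = 3 + 1/(8 - 7) = 3 + 1/1 = 3 + 1 = 4)
I(c, q) = -8 + 75*c*q (I(c, q) = 4 - ((-75*c)*q + 12) = 4 - (-75*c*q + 12) = 4 - (12 - 75*c*q) = 4 + (-12 + 75*c*q) = -8 + 75*c*q)
V(n) = 20*n (V(n) = 16*n + n*4 = 16*n + 4*n = 20*n)
V(92)/I(-48, -75) = (20*92)/(-8 + 75*(-48)*(-75)) = 1840/(-8 + 270000) = 1840/269992 = 1840*(1/269992) = 230/33749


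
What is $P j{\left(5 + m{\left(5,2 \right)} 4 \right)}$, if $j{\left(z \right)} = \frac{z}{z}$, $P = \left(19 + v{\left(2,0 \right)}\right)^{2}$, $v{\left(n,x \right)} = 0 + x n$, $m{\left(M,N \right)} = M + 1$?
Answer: $361$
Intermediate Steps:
$m{\left(M,N \right)} = 1 + M$
$v{\left(n,x \right)} = n x$ ($v{\left(n,x \right)} = 0 + n x = n x$)
$P = 361$ ($P = \left(19 + 2 \cdot 0\right)^{2} = \left(19 + 0\right)^{2} = 19^{2} = 361$)
$j{\left(z \right)} = 1$
$P j{\left(5 + m{\left(5,2 \right)} 4 \right)} = 361 \cdot 1 = 361$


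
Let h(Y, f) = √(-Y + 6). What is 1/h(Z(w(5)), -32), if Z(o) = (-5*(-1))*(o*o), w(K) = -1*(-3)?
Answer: -I*√39/39 ≈ -0.16013*I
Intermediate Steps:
w(K) = 3
Z(o) = 5*o²
h(Y, f) = √(6 - Y)
1/h(Z(w(5)), -32) = 1/(√(6 - 5*3²)) = 1/(√(6 - 5*9)) = 1/(√(6 - 1*45)) = 1/(√(6 - 45)) = 1/(√(-39)) = 1/(I*√39) = -I*√39/39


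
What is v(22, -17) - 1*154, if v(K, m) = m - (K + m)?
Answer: -176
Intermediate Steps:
v(K, m) = -K (v(K, m) = m + (-K - m) = -K)
v(22, -17) - 1*154 = -1*22 - 1*154 = -22 - 154 = -176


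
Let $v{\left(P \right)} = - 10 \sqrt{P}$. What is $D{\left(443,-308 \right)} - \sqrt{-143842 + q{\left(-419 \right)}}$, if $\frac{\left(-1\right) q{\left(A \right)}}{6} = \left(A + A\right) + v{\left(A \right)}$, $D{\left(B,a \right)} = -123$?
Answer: $-123 - \sqrt{-138814 + 60 i \sqrt{419}} \approx -124.65 - 372.58 i$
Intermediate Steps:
$q{\left(A \right)} = - 12 A + 60 \sqrt{A}$ ($q{\left(A \right)} = - 6 \left(\left(A + A\right) - 10 \sqrt{A}\right) = - 6 \left(2 A - 10 \sqrt{A}\right) = - 6 \left(- 10 \sqrt{A} + 2 A\right) = - 12 A + 60 \sqrt{A}$)
$D{\left(443,-308 \right)} - \sqrt{-143842 + q{\left(-419 \right)}} = -123 - \sqrt{-143842 + \left(\left(-12\right) \left(-419\right) + 60 \sqrt{-419}\right)} = -123 - \sqrt{-143842 + \left(5028 + 60 i \sqrt{419}\right)} = -123 - \sqrt{-138814 + 60 i \sqrt{419}}$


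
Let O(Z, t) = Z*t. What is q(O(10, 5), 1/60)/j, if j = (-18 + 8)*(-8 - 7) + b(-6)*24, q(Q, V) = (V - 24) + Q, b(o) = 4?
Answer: 1561/14760 ≈ 0.10576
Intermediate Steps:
q(Q, V) = -24 + Q + V (q(Q, V) = (-24 + V) + Q = -24 + Q + V)
j = 246 (j = (-18 + 8)*(-8 - 7) + 4*24 = -10*(-15) + 96 = 150 + 96 = 246)
q(O(10, 5), 1/60)/j = (-24 + 10*5 + 1/60)/246 = (-24 + 50 + 1/60)*(1/246) = (1561/60)*(1/246) = 1561/14760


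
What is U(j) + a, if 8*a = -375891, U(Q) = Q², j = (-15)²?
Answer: 29109/8 ≈ 3638.6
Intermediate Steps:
j = 225
a = -375891/8 (a = (⅛)*(-375891) = -375891/8 ≈ -46986.)
U(j) + a = 225² - 375891/8 = 50625 - 375891/8 = 29109/8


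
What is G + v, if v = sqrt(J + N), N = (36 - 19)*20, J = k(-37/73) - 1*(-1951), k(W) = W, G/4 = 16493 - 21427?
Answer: -19736 + sqrt(12206038)/73 ≈ -19688.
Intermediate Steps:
G = -19736 (G = 4*(16493 - 21427) = 4*(-4934) = -19736)
J = 142386/73 (J = -37/73 - 1*(-1951) = -37*1/73 + 1951 = -37/73 + 1951 = 142386/73 ≈ 1950.5)
N = 340 (N = 17*20 = 340)
v = sqrt(12206038)/73 (v = sqrt(142386/73 + 340) = sqrt(167206/73) = sqrt(12206038)/73 ≈ 47.859)
G + v = -19736 + sqrt(12206038)/73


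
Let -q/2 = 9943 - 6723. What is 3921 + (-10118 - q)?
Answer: 243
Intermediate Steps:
q = -6440 (q = -2*(9943 - 6723) = -2*3220 = -6440)
3921 + (-10118 - q) = 3921 + (-10118 - 1*(-6440)) = 3921 + (-10118 + 6440) = 3921 - 3678 = 243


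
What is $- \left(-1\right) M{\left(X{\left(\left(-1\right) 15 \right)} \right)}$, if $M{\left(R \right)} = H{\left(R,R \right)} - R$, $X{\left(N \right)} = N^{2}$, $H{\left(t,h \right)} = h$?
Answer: $0$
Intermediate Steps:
$M{\left(R \right)} = 0$ ($M{\left(R \right)} = R - R = 0$)
$- \left(-1\right) M{\left(X{\left(\left(-1\right) 15 \right)} \right)} = - \left(-1\right) 0 = \left(-1\right) 0 = 0$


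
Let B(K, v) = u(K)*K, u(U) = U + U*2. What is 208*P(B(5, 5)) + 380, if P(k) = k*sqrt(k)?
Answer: 380 + 78000*sqrt(3) ≈ 1.3548e+5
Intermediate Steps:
u(U) = 3*U (u(U) = U + 2*U = 3*U)
B(K, v) = 3*K**2 (B(K, v) = (3*K)*K = 3*K**2)
P(k) = k**(3/2)
208*P(B(5, 5)) + 380 = 208*(3*5**2)**(3/2) + 380 = 208*(3*25)**(3/2) + 380 = 208*75**(3/2) + 380 = 208*(375*sqrt(3)) + 380 = 78000*sqrt(3) + 380 = 380 + 78000*sqrt(3)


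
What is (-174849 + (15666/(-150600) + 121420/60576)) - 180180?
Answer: -33737728237021/95028600 ≈ -3.5503e+5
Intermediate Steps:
(-174849 + (15666/(-150600) + 121420/60576)) - 180180 = (-174849 + (15666*(-1/150600) + 121420*(1/60576))) - 180180 = (-174849 + (-2611/25100 + 30355/15144)) - 180180 = (-174849 + 180592379/95028600) - 180180 = -16615475089021/95028600 - 180180 = -33737728237021/95028600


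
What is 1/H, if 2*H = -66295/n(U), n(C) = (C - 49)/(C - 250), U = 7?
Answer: -28/5369895 ≈ -5.2143e-6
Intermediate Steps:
n(C) = (-49 + C)/(-250 + C)
H = -5369895/28 (H = (-66295*(-250 + 7)/(-49 + 7))/2 = (-66295/(-42/(-243)))/2 = (-66295/((-1/243*(-42))))/2 = (-66295/14/81)/2 = (-66295*81/14)/2 = (½)*(-5369895/14) = -5369895/28 ≈ -1.9178e+5)
1/H = 1/(-5369895/28) = -28/5369895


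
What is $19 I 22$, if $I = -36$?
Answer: $-15048$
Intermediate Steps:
$19 I 22 = 19 \left(-36\right) 22 = \left(-684\right) 22 = -15048$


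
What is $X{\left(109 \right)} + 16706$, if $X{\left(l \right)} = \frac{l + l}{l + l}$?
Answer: $16707$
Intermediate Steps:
$X{\left(l \right)} = 1$ ($X{\left(l \right)} = \frac{2 l}{2 l} = 2 l \frac{1}{2 l} = 1$)
$X{\left(109 \right)} + 16706 = 1 + 16706 = 16707$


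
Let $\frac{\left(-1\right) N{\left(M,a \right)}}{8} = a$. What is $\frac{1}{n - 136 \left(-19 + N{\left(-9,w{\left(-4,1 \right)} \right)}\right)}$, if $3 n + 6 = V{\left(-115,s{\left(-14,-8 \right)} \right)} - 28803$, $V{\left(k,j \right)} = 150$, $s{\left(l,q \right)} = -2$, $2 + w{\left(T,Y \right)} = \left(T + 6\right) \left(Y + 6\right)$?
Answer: $\frac{1}{6087} \approx 0.00016428$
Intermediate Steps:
$w{\left(T,Y \right)} = -2 + \left(6 + T\right) \left(6 + Y\right)$ ($w{\left(T,Y \right)} = -2 + \left(T + 6\right) \left(Y + 6\right) = -2 + \left(6 + T\right) \left(6 + Y\right)$)
$N{\left(M,a \right)} = - 8 a$
$n = -9553$ ($n = -2 + \frac{150 - 28803}{3} = -2 + \frac{1}{3} \left(-28653\right) = -2 - 9551 = -9553$)
$\frac{1}{n - 136 \left(-19 + N{\left(-9,w{\left(-4,1 \right)} \right)}\right)} = \frac{1}{-9553 - 136 \left(-19 - 8 \left(34 + 6 \left(-4\right) + 6 \cdot 1 - 4\right)\right)} = \frac{1}{-9553 - 136 \left(-19 - 8 \left(34 - 24 + 6 - 4\right)\right)} = \frac{1}{-9553 - 136 \left(-19 - 96\right)} = \frac{1}{-9553 - -15640} = \frac{1}{-9553 + 15640} = \frac{1}{6087}$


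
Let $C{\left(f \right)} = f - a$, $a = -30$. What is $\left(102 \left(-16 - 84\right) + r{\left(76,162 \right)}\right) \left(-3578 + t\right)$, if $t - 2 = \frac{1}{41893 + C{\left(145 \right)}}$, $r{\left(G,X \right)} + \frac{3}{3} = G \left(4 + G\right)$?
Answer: $\frac{47687947939}{3236} \approx 1.4737 \cdot 10^{7}$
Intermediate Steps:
$C{\left(f \right)} = 30 + f$ ($C{\left(f \right)} = f - -30 = f + 30 = 30 + f$)
$r{\left(G,X \right)} = -1 + G \left(4 + G\right)$
$t = \frac{84137}{42068}$ ($t = 2 + \frac{1}{41893 + \left(30 + 145\right)} = 2 + \frac{1}{41893 + 175} = 2 + \frac{1}{42068} = \frac{84137}{42068} \approx 2.0$)
$\left(102 \left(-16 - 84\right) + r{\left(76,162 \right)}\right) \left(-3578 + t\right) = \left(102 \left(-16 - 84\right) + \left(-1 + 76^{2} + 4 \cdot 76\right)\right) \left(-3578 + \frac{84137}{42068}\right) = \left(102 \left(-100\right) + \left(-1 + 5776 + 304\right)\right) \left(- \frac{150435167}{42068}\right) = \left(-10200 + 6079\right) \left(- \frac{150435167}{42068}\right) = \left(-4121\right) \left(- \frac{150435167}{42068}\right) = \frac{47687947939}{3236}$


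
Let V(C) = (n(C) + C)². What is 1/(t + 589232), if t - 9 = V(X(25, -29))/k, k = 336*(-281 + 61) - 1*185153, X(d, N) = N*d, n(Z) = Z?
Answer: 259073/152654331093 ≈ 1.6971e-6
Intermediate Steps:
V(C) = 4*C² (V(C) = (C + C)² = (2*C)² = 4*C²)
k = -259073 (k = 336*(-220) - 185153 = -73920 - 185153 = -259073)
t = 229157/259073 (t = 9 + (4*(-29*25)²)/(-259073) = 9 + (4*(-725)²)*(-1/259073) = 9 + (4*525625)*(-1/259073) = 9 + 2102500*(-1/259073) = 9 - 2102500/259073 = 229157/259073 ≈ 0.88453)
1/(t + 589232) = 1/(229157/259073 + 589232) = 1/(152654331093/259073) = 259073/152654331093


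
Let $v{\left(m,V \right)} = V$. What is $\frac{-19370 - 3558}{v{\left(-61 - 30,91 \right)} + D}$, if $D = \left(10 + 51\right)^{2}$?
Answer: $- \frac{5732}{953} \approx -6.0147$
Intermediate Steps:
$D = 3721$ ($D = 61^{2} = 3721$)
$\frac{-19370 - 3558}{v{\left(-61 - 30,91 \right)} + D} = \frac{-19370 - 3558}{91 + 3721} = - \frac{22928}{3812} = \left(-22928\right) \frac{1}{3812} = - \frac{5732}{953}$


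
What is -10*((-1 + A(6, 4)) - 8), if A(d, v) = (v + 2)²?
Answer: -270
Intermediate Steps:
A(d, v) = (2 + v)²
-10*((-1 + A(6, 4)) - 8) = -10*((-1 + (2 + 4)²) - 8) = -10*((-1 + 6²) - 8) = -10*((-1 + 36) - 8) = -10*(35 - 8) = -10*27 = -270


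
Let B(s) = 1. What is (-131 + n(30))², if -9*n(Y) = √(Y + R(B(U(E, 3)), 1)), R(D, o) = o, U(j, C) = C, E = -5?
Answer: (1179 + √31)²/81 ≈ 17323.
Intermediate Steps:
n(Y) = -√(1 + Y)/9 (n(Y) = -√(Y + 1)/9 = -√(1 + Y)/9)
(-131 + n(30))² = (-131 - √(1 + 30)/9)² = (-131 - √31/9)²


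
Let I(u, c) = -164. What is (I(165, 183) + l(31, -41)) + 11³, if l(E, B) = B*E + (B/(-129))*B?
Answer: -15097/129 ≈ -117.03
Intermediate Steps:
l(E, B) = -B²/129 + B*E (l(E, B) = B*E + (B*(-1/129))*B = B*E + (-B/129)*B = B*E - B²/129 = -B²/129 + B*E)
(I(165, 183) + l(31, -41)) + 11³ = (-164 + (1/129)*(-41)*(-1*(-41) + 129*31)) + 11³ = (-164 + (1/129)*(-41)*(41 + 3999)) + 1331 = (-164 + (1/129)*(-41)*4040) + 1331 = (-164 - 165640/129) + 1331 = -186796/129 + 1331 = -15097/129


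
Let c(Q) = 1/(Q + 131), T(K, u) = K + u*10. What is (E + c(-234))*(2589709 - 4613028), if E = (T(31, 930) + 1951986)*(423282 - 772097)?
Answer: 142575377343601855554/103 ≈ 1.3842e+18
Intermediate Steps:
T(K, u) = K + 10*u
E = -684136789355 (E = ((31 + 10*930) + 1951986)*(423282 - 772097) = ((31 + 9300) + 1951986)*(-348815) = (9331 + 1951986)*(-348815) = 1961317*(-348815) = -684136789355)
c(Q) = 1/(131 + Q)
(E + c(-234))*(2589709 - 4613028) = (-684136789355 + 1/(131 - 234))*(2589709 - 4613028) = (-684136789355 + 1/(-103))*(-2023319) = (-684136789355 - 1/103)*(-2023319) = -70466089303566/103*(-2023319) = 142575377343601855554/103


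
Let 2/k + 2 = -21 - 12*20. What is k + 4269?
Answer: 1122745/263 ≈ 4269.0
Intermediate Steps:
k = -2/263 (k = 2/(-2 + (-21 - 12*20)) = 2/(-2 + (-21 - 240)) = 2/(-2 - 261) = 2/(-263) = 2*(-1/263) = -2/263 ≈ -0.0076046)
k + 4269 = -2/263 + 4269 = 1122745/263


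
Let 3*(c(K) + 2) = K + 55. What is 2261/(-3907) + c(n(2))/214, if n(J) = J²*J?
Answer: -409621/836098 ≈ -0.48992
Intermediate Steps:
n(J) = J³
c(K) = 49/3 + K/3 (c(K) = -2 + (K + 55)/3 = -2 + (55 + K)/3 = -2 + (55/3 + K/3) = 49/3 + K/3)
2261/(-3907) + c(n(2))/214 = 2261/(-3907) + (49/3 + (⅓)*2³)/214 = 2261*(-1/3907) + (49/3 + (⅓)*8)*(1/214) = -2261/3907 + (49/3 + 8/3)*(1/214) = -2261/3907 + 19*(1/214) = -2261/3907 + 19/214 = -409621/836098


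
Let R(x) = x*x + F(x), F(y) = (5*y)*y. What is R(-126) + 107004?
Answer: 202260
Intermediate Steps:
F(y) = 5*y²
R(x) = 6*x² (R(x) = x*x + 5*x² = x² + 5*x² = 6*x²)
R(-126) + 107004 = 6*(-126)² + 107004 = 6*15876 + 107004 = 95256 + 107004 = 202260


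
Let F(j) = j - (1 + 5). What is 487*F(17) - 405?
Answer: 4952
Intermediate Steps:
F(j) = -6 + j (F(j) = j - 1*6 = j - 6 = -6 + j)
487*F(17) - 405 = 487*(-6 + 17) - 405 = 487*11 - 405 = 5357 - 405 = 4952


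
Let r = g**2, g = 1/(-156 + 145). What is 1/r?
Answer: 121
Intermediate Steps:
g = -1/11 (g = 1/(-11) = -1/11 ≈ -0.090909)
r = 1/121 (r = (-1/11)**2 = 1/121 ≈ 0.0082645)
1/r = 1/(1/121) = 121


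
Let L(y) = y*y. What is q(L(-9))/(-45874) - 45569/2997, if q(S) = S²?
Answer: -2110095623/137484378 ≈ -15.348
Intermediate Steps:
L(y) = y²
q(L(-9))/(-45874) - 45569/2997 = ((-9)²)²/(-45874) - 45569/2997 = 81²*(-1/45874) - 45569*1/2997 = 6561*(-1/45874) - 45569/2997 = -6561/45874 - 45569/2997 = -2110095623/137484378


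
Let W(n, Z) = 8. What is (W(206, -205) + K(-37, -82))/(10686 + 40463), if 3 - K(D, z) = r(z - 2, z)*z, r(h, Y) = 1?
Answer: 93/51149 ≈ 0.0018182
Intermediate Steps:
K(D, z) = 3 - z
(W(206, -205) + K(-37, -82))/(10686 + 40463) = (8 + (3 - 1*(-82)))/(10686 + 40463) = (8 + (3 + 82))/51149 = (8 + 85)*(1/51149) = 93*(1/51149) = 93/51149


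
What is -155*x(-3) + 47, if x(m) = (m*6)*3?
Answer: 8417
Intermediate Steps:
x(m) = 18*m (x(m) = (6*m)*3 = 18*m)
-155*x(-3) + 47 = -2790*(-3) + 47 = -155*(-54) + 47 = 8370 + 47 = 8417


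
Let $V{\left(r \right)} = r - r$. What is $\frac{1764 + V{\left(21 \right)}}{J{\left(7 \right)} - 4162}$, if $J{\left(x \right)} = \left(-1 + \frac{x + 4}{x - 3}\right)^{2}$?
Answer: $- \frac{9408}{22181} \approx -0.42415$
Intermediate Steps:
$V{\left(r \right)} = 0$
$J{\left(x \right)} = \left(-1 + \frac{4 + x}{-3 + x}\right)^{2}$
$\frac{1764 + V{\left(21 \right)}}{J{\left(7 \right)} - 4162} = \frac{1764 + 0}{\frac{49}{\left(-3 + 7\right)^{2}} - 4162} = \frac{1764}{\frac{49}{16} - 4162} = \frac{1764}{- \frac{66543}{16}} = 1764 \left(- \frac{16}{66543}\right) = - \frac{9408}{22181}$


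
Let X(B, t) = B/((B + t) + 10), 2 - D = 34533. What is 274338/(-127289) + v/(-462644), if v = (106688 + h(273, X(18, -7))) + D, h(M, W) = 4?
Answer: -136106131201/58889492116 ≈ -2.3112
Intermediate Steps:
D = -34531 (D = 2 - 1*34533 = 2 - 34533 = -34531)
X(B, t) = B/(10 + B + t)
v = 72161 (v = (106688 + 4) - 34531 = 106692 - 34531 = 72161)
274338/(-127289) + v/(-462644) = 274338/(-127289) + 72161/(-462644) = 274338*(-1/127289) + 72161*(-1/462644) = -274338/127289 - 72161/462644 = -136106131201/58889492116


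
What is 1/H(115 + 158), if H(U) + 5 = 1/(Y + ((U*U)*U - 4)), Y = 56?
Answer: -20346469/101732344 ≈ -0.20000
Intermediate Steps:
H(U) = -5 + 1/(52 + U**3) (H(U) = -5 + 1/(56 + ((U*U)*U - 4)) = -5 + 1/(56 + (U**2*U - 4)) = -5 + 1/(56 + (U**3 - 4)) = -5 + 1/(56 + (-4 + U**3)) = -5 + 1/(52 + U**3))
1/H(115 + 158) = 1/((-259 - 5*(115 + 158)**3)/(52 + (115 + 158)**3)) = 1/((-259 - 5*273**3)/(52 + 273**3)) = 1/((-259 - 5*20346417)/(52 + 20346417)) = 1/((-259 - 101732085)/20346469) = 1/((1/20346469)*(-101732344)) = 1/(-101732344/20346469) = -20346469/101732344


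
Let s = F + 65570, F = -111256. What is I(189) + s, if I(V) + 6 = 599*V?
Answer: 67519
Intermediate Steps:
I(V) = -6 + 599*V
s = -45686 (s = -111256 + 65570 = -45686)
I(189) + s = (-6 + 599*189) - 45686 = (-6 + 113211) - 45686 = 113205 - 45686 = 67519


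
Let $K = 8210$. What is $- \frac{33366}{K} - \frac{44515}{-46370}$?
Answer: $- \frac{118171327}{38069770} \approx -3.1041$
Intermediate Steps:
$- \frac{33366}{K} - \frac{44515}{-46370} = - \frac{33366}{8210} - \frac{44515}{-46370} = \left(-33366\right) \frac{1}{8210} - - \frac{8903}{9274} = - \frac{16683}{4105} + \frac{8903}{9274} = - \frac{118171327}{38069770}$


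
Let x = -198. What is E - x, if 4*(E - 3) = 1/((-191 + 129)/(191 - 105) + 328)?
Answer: 11314735/56292 ≈ 201.00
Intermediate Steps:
E = 168919/56292 (E = 3 + 1/(4*((-191 + 129)/(191 - 105) + 328)) = 3 + 1/(4*(-62/86 + 328)) = 3 + 1/(4*(-62*1/86 + 328)) = 3 + 1/(4*(-31/43 + 328)) = 3 + 1/(4*(14073/43)) = 3 + (1/4)*(43/14073) = 3 + 43/56292 = 168919/56292 ≈ 3.0008)
E - x = 168919/56292 - 1*(-198) = 168919/56292 + 198 = 11314735/56292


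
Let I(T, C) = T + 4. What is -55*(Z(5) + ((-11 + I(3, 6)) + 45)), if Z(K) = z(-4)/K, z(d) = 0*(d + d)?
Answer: -2255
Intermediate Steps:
I(T, C) = 4 + T
z(d) = 0 (z(d) = 0*(2*d) = 0)
Z(K) = 0 (Z(K) = 0/K = 0)
-55*(Z(5) + ((-11 + I(3, 6)) + 45)) = -55*(0 + ((-11 + (4 + 3)) + 45)) = -55*(0 + ((-11 + 7) + 45)) = -55*(0 + (-4 + 45)) = -55*(0 + 41) = -55*41 = -2255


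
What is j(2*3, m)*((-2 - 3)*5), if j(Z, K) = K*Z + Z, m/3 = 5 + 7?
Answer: -5550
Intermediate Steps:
m = 36 (m = 3*(5 + 7) = 3*12 = 36)
j(Z, K) = Z + K*Z
j(2*3, m)*((-2 - 3)*5) = ((2*3)*(1 + 36))*((-2 - 3)*5) = (6*37)*(-5*5) = 222*(-25) = -5550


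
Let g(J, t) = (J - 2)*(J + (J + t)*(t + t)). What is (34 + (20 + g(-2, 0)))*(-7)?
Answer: -434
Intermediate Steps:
g(J, t) = (-2 + J)*(J + 2*t*(J + t)) (g(J, t) = (-2 + J)*(J + (J + t)*(2*t)) = (-2 + J)*(J + 2*t*(J + t)))
(34 + (20 + g(-2, 0)))*(-7) = (34 + (20 + ((-2)² - 4*0² - 2*(-2) - 4*(-2)*0 + 2*(-2)*0² + 2*0*(-2)²)))*(-7) = (34 + (20 + (4 - 4*0 + 4 + 0 + 2*(-2)*0 + 2*0*4)))*(-7) = (34 + (20 + (4 + 0 + 4 + 0 + 0 + 0)))*(-7) = (34 + (20 + 8))*(-7) = (34 + 28)*(-7) = 62*(-7) = -434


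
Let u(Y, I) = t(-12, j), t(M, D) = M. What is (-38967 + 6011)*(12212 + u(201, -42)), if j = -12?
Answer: -402063200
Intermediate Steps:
u(Y, I) = -12
(-38967 + 6011)*(12212 + u(201, -42)) = (-38967 + 6011)*(12212 - 12) = -32956*12200 = -402063200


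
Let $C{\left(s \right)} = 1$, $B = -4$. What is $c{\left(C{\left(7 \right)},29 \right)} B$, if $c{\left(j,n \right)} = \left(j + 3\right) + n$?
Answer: $-132$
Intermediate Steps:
$c{\left(j,n \right)} = 3 + j + n$ ($c{\left(j,n \right)} = \left(3 + j\right) + n = 3 + j + n$)
$c{\left(C{\left(7 \right)},29 \right)} B = \left(3 + 1 + 29\right) \left(-4\right) = 33 \left(-4\right) = -132$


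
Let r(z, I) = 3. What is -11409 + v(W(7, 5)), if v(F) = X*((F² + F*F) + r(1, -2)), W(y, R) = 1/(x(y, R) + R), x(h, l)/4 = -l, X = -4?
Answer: -2569733/225 ≈ -11421.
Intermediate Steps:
x(h, l) = -4*l (x(h, l) = 4*(-l) = -4*l)
W(y, R) = -1/(3*R) (W(y, R) = 1/(-4*R + R) = 1/(-3*R) = -1/(3*R))
v(F) = -12 - 8*F² (v(F) = -4*((F² + F*F) + 3) = -4*((F² + F²) + 3) = -4*(2*F² + 3) = -4*(3 + 2*F²) = -12 - 8*F²)
-11409 + v(W(7, 5)) = -11409 + (-12 - 8*(-⅓/5)²) = -11409 + (-12 - 8*(-⅓*⅕)²) = -11409 + (-12 - 8*(-1/15)²) = -11409 + (-12 - 8*1/225) = -11409 + (-12 - 8/225) = -11409 - 2708/225 = -2569733/225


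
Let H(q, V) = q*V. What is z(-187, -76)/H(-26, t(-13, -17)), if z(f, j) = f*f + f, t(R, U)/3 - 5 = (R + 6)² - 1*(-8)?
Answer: -187/26 ≈ -7.1923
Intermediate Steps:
t(R, U) = 39 + 3*(6 + R)² (t(R, U) = 15 + 3*((R + 6)² - 1*(-8)) = 15 + 3*((6 + R)² + 8) = 15 + 3*(8 + (6 + R)²) = 15 + (24 + 3*(6 + R)²) = 39 + 3*(6 + R)²)
z(f, j) = f + f² (z(f, j) = f² + f = f + f²)
H(q, V) = V*q
z(-187, -76)/H(-26, t(-13, -17)) = (-187*(1 - 187))/(((39 + 3*(6 - 13)²)*(-26))) = (-187*(-186))/(((39 + 3*(-7)²)*(-26))) = 34782/(((39 + 3*49)*(-26))) = 34782/(((39 + 147)*(-26))) = 34782/((186*(-26))) = 34782/(-4836) = 34782*(-1/4836) = -187/26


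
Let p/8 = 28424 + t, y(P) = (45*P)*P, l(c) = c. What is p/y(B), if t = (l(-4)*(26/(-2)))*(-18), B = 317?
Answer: 219904/4522005 ≈ 0.048630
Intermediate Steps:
t = -936 (t = -104/(-2)*(-18) = -104*(-1)/2*(-18) = -4*(-13)*(-18) = 52*(-18) = -936)
y(P) = 45*P²
p = 219904 (p = 8*(28424 - 936) = 8*27488 = 219904)
p/y(B) = 219904/((45*317²)) = 219904/((45*100489)) = 219904/4522005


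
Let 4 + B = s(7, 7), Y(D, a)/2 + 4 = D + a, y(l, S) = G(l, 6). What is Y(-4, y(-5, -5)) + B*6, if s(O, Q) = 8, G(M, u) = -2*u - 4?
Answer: -24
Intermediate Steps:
G(M, u) = -4 - 2*u
y(l, S) = -16 (y(l, S) = -4 - 2*6 = -4 - 12 = -16)
Y(D, a) = -8 + 2*D + 2*a (Y(D, a) = -8 + 2*(D + a) = -8 + (2*D + 2*a) = -8 + 2*D + 2*a)
B = 4 (B = -4 + 8 = 4)
Y(-4, y(-5, -5)) + B*6 = (-8 + 2*(-4) + 2*(-16)) + 4*6 = (-8 - 8 - 32) + 24 = -48 + 24 = -24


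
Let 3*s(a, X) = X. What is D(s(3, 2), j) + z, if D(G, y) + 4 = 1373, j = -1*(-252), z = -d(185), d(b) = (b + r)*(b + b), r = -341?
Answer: 59089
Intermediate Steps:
d(b) = 2*b*(-341 + b) (d(b) = (b - 341)*(b + b) = (-341 + b)*(2*b) = 2*b*(-341 + b))
s(a, X) = X/3
z = 57720 (z = -2*185*(-341 + 185) = -2*185*(-156) = -1*(-57720) = 57720)
j = 252
D(G, y) = 1369 (D(G, y) = -4 + 1373 = 1369)
D(s(3, 2), j) + z = 1369 + 57720 = 59089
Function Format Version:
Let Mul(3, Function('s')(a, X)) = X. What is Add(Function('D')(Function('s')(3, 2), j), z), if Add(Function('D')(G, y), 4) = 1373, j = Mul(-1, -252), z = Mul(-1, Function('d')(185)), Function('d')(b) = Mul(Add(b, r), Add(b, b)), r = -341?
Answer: 59089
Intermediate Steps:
Function('d')(b) = Mul(2, b, Add(-341, b)) (Function('d')(b) = Mul(Add(b, -341), Add(b, b)) = Mul(Add(-341, b), Mul(2, b)) = Mul(2, b, Add(-341, b)))
Function('s')(a, X) = Mul(Rational(1, 3), X)
z = 57720 (z = Mul(-1, Mul(2, 185, Add(-341, 185))) = Mul(-1, Mul(2, 185, -156)) = Mul(-1, -57720) = 57720)
j = 252
Function('D')(G, y) = 1369 (Function('D')(G, y) = Add(-4, 1373) = 1369)
Add(Function('D')(Function('s')(3, 2), j), z) = Add(1369, 57720) = 59089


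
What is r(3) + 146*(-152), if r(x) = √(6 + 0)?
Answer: -22192 + √6 ≈ -22190.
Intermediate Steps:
r(x) = √6
r(3) + 146*(-152) = √6 + 146*(-152) = √6 - 22192 = -22192 + √6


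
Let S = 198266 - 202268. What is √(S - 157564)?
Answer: I*√161566 ≈ 401.95*I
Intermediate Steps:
S = -4002
√(S - 157564) = √(-4002 - 157564) = √(-161566) = I*√161566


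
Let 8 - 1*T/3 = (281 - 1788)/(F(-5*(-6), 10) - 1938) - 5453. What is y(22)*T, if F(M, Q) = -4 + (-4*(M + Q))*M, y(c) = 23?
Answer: 2540342295/6742 ≈ 3.7679e+5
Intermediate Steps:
F(M, Q) = -4 + M*(-4*M - 4*Q) (F(M, Q) = -4 + (-4*M - 4*Q)*M = -4 + M*(-4*M - 4*Q))
T = 110449665/6742 (T = 24 - 3*((281 - 1788)/((-4 - 4*(-5*(-6))² - 4*(-5*(-6))*10) - 1938) - 5453) = 24 - 3*(-1507/((-4 - 4*30² - 4*30*10) - 1938) - 5453) = 24 - 3*(-1507/((-4 - 4*900 - 1200) - 1938) - 5453) = 24 - 3*(-1507/((-4 - 3600 - 1200) - 1938) - 5453) = 24 - 3*(-1507/(-4804 - 1938) - 5453) = 24 - 3*(-1507/(-6742) - 5453) = 24 - 3*(-1507*(-1/6742) - 5453) = 24 - 3*(1507/6742 - 5453) = 24 - 3*(-36762619/6742) = 24 + 110287857/6742 = 110449665/6742 ≈ 16382.)
y(22)*T = 23*(110449665/6742) = 2540342295/6742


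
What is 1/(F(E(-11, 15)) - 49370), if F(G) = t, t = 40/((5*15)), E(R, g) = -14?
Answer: -15/740542 ≈ -2.0255e-5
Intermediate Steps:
t = 8/15 (t = 40/75 = 40*(1/75) = 8/15 ≈ 0.53333)
F(G) = 8/15
1/(F(E(-11, 15)) - 49370) = 1/(8/15 - 49370) = 1/(-740542/15) = -15/740542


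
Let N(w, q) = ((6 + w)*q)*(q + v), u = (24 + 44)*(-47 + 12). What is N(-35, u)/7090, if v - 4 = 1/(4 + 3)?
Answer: -16398166/709 ≈ -23129.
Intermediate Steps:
v = 29/7 (v = 4 + 1/(4 + 3) = 4 + 1/7 = 29/7 ≈ 4.1429)
u = -2380 (u = 68*(-35) = -2380)
N(w, q) = q*(6 + w)*(29/7 + q) (N(w, q) = ((6 + w)*q)*(q + 29/7) = (q*(6 + w))*(29/7 + q) = q*(6 + w)*(29/7 + q))
N(-35, u)/7090 = ((1/7)*(-2380)*(174 + 29*(-35) + 42*(-2380) + 7*(-2380)*(-35)))/7090 = ((1/7)*(-2380)*(174 - 1015 - 99960 + 583100))*(1/7090) = ((1/7)*(-2380)*482299)*(1/7090) = -163981660*1/7090 = -16398166/709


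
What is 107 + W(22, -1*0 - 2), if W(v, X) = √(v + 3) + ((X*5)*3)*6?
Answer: -68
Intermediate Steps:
W(v, X) = √(3 + v) + 90*X (W(v, X) = √(3 + v) + ((5*X)*3)*6 = √(3 + v) + (15*X)*6 = √(3 + v) + 90*X)
107 + W(22, -1*0 - 2) = 107 + (√(3 + 22) + 90*(-1*0 - 2)) = 107 + (√25 + 90*(0 - 2)) = 107 + (5 + 90*(-2)) = 107 + (5 - 180) = 107 - 175 = -68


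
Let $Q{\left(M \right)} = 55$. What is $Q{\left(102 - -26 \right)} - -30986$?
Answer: $31041$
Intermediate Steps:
$Q{\left(102 - -26 \right)} - -30986 = 55 - -30986 = 55 + 30986 = 31041$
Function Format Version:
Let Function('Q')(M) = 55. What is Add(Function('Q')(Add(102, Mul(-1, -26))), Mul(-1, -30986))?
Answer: 31041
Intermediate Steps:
Add(Function('Q')(Add(102, Mul(-1, -26))), Mul(-1, -30986)) = Add(55, Mul(-1, -30986)) = Add(55, 30986) = 31041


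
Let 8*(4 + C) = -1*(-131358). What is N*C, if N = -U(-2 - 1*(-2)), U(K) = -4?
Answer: 65663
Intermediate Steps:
C = 65663/4 (C = -4 + (-1*(-131358))/8 = -4 + (1/8)*131358 = -4 + 65679/4 = 65663/4 ≈ 16416.)
N = 4 (N = -1*(-4) = 4)
N*C = 4*(65663/4) = 65663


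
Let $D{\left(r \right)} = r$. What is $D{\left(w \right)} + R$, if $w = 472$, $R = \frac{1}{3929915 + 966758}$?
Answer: $\frac{2311229657}{4896673} \approx 472.0$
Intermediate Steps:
$R = \frac{1}{4896673} \approx 2.0422 \cdot 10^{-7}$
$D{\left(w \right)} + R = 472 + \frac{1}{4896673} = \frac{2311229657}{4896673}$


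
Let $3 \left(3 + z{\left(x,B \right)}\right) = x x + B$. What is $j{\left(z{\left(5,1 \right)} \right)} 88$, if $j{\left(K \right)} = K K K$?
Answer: $\frac{432344}{27} \approx 16013.0$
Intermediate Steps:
$z{\left(x,B \right)} = -3 + \frac{B}{3} + \frac{x^{2}}{3}$ ($z{\left(x,B \right)} = -3 + \frac{x x + B}{3} = -3 + \frac{x^{2} + B}{3} = -3 + \frac{B + x^{2}}{3} = -3 + \left(\frac{B}{3} + \frac{x^{2}}{3}\right) = -3 + \frac{B}{3} + \frac{x^{2}}{3}$)
$j{\left(K \right)} = K^{3}$ ($j{\left(K \right)} = K^{2} K = K^{3}$)
$j{\left(z{\left(5,1 \right)} \right)} 88 = \left(-3 + \frac{1}{3} \cdot 1 + \frac{5^{2}}{3}\right)^{3} \cdot 88 = \left(-3 + \frac{1}{3} + \frac{1}{3} \cdot 25\right)^{3} \cdot 88 = \left(-3 + \frac{1}{3} + \frac{25}{3}\right)^{3} \cdot 88 = \left(\frac{17}{3}\right)^{3} \cdot 88 = \frac{4913}{27} \cdot 88 = \frac{432344}{27}$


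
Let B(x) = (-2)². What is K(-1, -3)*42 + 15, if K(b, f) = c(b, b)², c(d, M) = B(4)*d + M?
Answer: 1065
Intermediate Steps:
B(x) = 4
c(d, M) = M + 4*d (c(d, M) = 4*d + M = M + 4*d)
K(b, f) = 25*b² (K(b, f) = (b + 4*b)² = (5*b)² = 25*b²)
K(-1, -3)*42 + 15 = (25*(-1)²)*42 + 15 = (25*1)*42 + 15 = 25*42 + 15 = 1050 + 15 = 1065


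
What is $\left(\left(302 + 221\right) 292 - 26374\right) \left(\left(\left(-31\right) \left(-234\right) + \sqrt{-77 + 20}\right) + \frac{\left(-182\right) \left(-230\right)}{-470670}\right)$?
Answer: $\frac{14378554804848}{15689} + 126342 i \sqrt{57} \approx 9.1647 \cdot 10^{8} + 9.5386 \cdot 10^{5} i$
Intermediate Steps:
$\left(\left(302 + 221\right) 292 - 26374\right) \left(\left(\left(-31\right) \left(-234\right) + \sqrt{-77 + 20}\right) + \frac{\left(-182\right) \left(-230\right)}{-470670}\right) = \left(523 \cdot 292 - 26374\right) \left(\left(7254 + \sqrt{-57}\right) + 41860 \left(- \frac{1}{470670}\right)\right) = \left(152716 - 26374\right) \left(\left(7254 + i \sqrt{57}\right) - \frac{4186}{47067}\right) = 126342 \left(\frac{341419832}{47067} + i \sqrt{57}\right) = \frac{14378554804848}{15689} + 126342 i \sqrt{57}$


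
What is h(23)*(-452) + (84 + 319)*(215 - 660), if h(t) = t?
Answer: -189731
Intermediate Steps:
h(23)*(-452) + (84 + 319)*(215 - 660) = 23*(-452) + (84 + 319)*(215 - 660) = -10396 + 403*(-445) = -10396 - 179335 = -189731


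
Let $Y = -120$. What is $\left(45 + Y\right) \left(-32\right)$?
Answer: $2400$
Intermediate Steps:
$\left(45 + Y\right) \left(-32\right) = \left(45 - 120\right) \left(-32\right) = \left(-75\right) \left(-32\right) = 2400$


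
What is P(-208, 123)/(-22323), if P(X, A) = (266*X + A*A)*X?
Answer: -8361392/22323 ≈ -374.56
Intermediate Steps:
P(X, A) = X*(A**2 + 266*X) (P(X, A) = (266*X + A**2)*X = (A**2 + 266*X)*X = X*(A**2 + 266*X))
P(-208, 123)/(-22323) = -208*(123**2 + 266*(-208))/(-22323) = -208*(15129 - 55328)*(-1/22323) = -208*(-40199)*(-1/22323) = 8361392*(-1/22323) = -8361392/22323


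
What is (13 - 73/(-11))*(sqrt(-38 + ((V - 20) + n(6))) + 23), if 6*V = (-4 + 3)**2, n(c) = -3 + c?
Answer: 4968/11 + 36*I*sqrt(1974)/11 ≈ 451.64 + 145.41*I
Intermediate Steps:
V = 1/6 (V = (-4 + 3)**2/6 = (1/6)*(-1)**2 = (1/6)*1 = 1/6 ≈ 0.16667)
(13 - 73/(-11))*(sqrt(-38 + ((V - 20) + n(6))) + 23) = (13 - 73/(-11))*(sqrt(-38 + ((1/6 - 20) + (-3 + 6))) + 23) = (13 - 73*(-1)/11)*(sqrt(-38 + (-119/6 + 3)) + 23) = (13 - 1*(-73/11))*(sqrt(-38 - 101/6) + 23) = (13 + 73/11)*(sqrt(-329/6) + 23) = 216*(I*sqrt(1974)/6 + 23)/11 = 216*(23 + I*sqrt(1974)/6)/11 = 4968/11 + 36*I*sqrt(1974)/11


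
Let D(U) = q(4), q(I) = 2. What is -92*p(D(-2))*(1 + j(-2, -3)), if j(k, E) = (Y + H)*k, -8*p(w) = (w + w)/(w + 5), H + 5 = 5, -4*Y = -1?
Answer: 23/7 ≈ 3.2857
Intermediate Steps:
Y = ¼ (Y = -¼*(-1) = ¼ ≈ 0.25000)
D(U) = 2
H = 0 (H = -5 + 5 = 0)
p(w) = -w/(4*(5 + w)) (p(w) = -(w + w)/(8*(w + 5)) = -2*w/(8*(5 + w)) = -w/(4*(5 + w)))
j(k, E) = k/4 (j(k, E) = (¼ + 0)*k = k/4)
-92*p(D(-2))*(1 + j(-2, -3)) = -92*(-1*2/(20 + 4*2))*(1 + (¼)*(-2)) = -92*(-1*2/(20 + 8))*(1 - ½) = -92*(-1*2/28)/2 = -92*(-1*2*1/28)/2 = -(-46)/(7*2) = -92*(-1/28) = 23/7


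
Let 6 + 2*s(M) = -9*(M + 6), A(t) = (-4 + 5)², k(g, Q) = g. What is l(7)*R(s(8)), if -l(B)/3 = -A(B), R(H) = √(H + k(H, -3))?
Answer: 6*I*√33 ≈ 34.467*I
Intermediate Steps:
A(t) = 1 (A(t) = 1² = 1)
s(M) = -30 - 9*M/2 (s(M) = -3 + (-9*(M + 6))/2 = -3 + (-9*(6 + M))/2 = -3 + (-54 - 9*M)/2 = -3 + (-27 - 9*M/2) = -30 - 9*M/2)
R(H) = √2*√H (R(H) = √(H + H) = √(2*H) = √2*√H)
l(B) = 3 (l(B) = -(-3) = -3*(-1) = 3)
l(7)*R(s(8)) = 3*(√2*√(-30 - 9/2*8)) = 3*(√2*√(-30 - 36)) = 3*(√2*√(-66)) = 3*(√2*(I*√66)) = 3*(2*I*√33) = 6*I*√33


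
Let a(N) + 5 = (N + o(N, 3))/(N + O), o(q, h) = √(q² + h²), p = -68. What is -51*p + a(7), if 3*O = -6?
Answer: 17322/5 + √58/5 ≈ 3465.9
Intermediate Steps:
o(q, h) = √(h² + q²)
O = -2 (O = (⅓)*(-6) = -2)
a(N) = -5 + (N + √(9 + N²))/(-2 + N) (a(N) = -5 + (N + √(3² + N²))/(N - 2) = -5 + (N + √(9 + N²))/(-2 + N))
-51*p + a(7) = -51*(-68) + (10 + √(9 + 7²) - 4*7)/(-2 + 7) = 3468 + (10 + √(9 + 49) - 28)/5 = 3468 + (10 + √58 - 28)/5 = 3468 + (-18 + √58)/5 = 3468 + (-18/5 + √58/5) = 17322/5 + √58/5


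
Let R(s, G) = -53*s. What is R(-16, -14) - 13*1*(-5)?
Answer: 913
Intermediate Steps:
R(-16, -14) - 13*1*(-5) = -53*(-16) - 13*1*(-5) = 848 - 13*(-5) = 848 + 65 = 913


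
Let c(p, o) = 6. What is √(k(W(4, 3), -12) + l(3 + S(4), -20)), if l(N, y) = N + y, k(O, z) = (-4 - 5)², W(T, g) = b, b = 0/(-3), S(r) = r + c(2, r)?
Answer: √74 ≈ 8.6023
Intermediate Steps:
S(r) = 6 + r (S(r) = r + 6 = 6 + r)
b = 0 (b = 0*(-⅓) = 0)
W(T, g) = 0
k(O, z) = 81 (k(O, z) = (-9)² = 81)
√(k(W(4, 3), -12) + l(3 + S(4), -20)) = √(81 + ((3 + (6 + 4)) - 20)) = √(81 + ((3 + 10) - 20)) = √(81 + (13 - 20)) = √(81 - 7) = √74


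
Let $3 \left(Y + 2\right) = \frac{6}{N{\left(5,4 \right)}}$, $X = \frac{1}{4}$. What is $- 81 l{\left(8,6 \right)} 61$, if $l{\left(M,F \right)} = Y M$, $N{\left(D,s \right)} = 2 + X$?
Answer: $43920$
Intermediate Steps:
$X = \frac{1}{4} \approx 0.25$
$N{\left(D,s \right)} = \frac{9}{4}$ ($N{\left(D,s \right)} = 2 + \frac{1}{4} = \frac{9}{4}$)
$Y = - \frac{10}{9}$ ($Y = -2 + \frac{6 \frac{1}{\frac{9}{4}}}{3} = -2 + \frac{6 \cdot \frac{4}{9}}{3} = -2 + \frac{1}{3} \cdot \frac{8}{3} = -2 + \frac{8}{9} = - \frac{10}{9} \approx -1.1111$)
$l{\left(M,F \right)} = - \frac{10 M}{9}$
$- 81 l{\left(8,6 \right)} 61 = - 81 \left(\left(- \frac{10}{9}\right) 8\right) 61 = \left(-81\right) \left(- \frac{80}{9}\right) 61 = 720 \cdot 61 = 43920$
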